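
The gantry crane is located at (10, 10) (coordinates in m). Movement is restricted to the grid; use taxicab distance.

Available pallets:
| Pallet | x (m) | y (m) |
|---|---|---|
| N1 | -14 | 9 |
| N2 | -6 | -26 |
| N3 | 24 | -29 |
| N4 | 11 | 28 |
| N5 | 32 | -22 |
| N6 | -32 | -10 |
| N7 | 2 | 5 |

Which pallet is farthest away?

N6

Distances from (10, 10):
N1: 25 m
N2: 52 m
N3: 53 m
N4: 19 m
N5: 54 m
N6: 62 m
N7: 13 m
Maximum: N6 at 62 m.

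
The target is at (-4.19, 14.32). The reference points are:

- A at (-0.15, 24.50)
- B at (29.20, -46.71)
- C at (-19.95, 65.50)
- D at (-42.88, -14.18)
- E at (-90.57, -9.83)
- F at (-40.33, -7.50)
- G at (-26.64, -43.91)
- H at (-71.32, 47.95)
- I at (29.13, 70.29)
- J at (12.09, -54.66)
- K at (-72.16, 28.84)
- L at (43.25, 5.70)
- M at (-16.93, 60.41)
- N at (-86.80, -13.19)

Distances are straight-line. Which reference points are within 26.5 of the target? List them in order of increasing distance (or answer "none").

Distances from (-4.19, 14.32):
A: √((4.04)² + (10.18)²) = √(16.3216 + 103.6324) = 10.95
B: √((33.39)² + (-61.03)²) = √(1114.8921 + 3724.6609) = 69.57
C: √((-15.76)² + (51.18)²) = √(248.3776 + 2619.3924) = 53.55
D: √((-38.69)² + (-28.50)²) = √(1496.9161 + 812.2500) = 48.05
E: √((-86.38)² + (-24.15)²) = √(7461.5044 + 583.2225) = 89.69
F: √((-36.14)² + (-21.82)²) = √(1306.0996 + 476.1124) = 42.22
G: √((-22.45)² + (-58.23)²) = √(504.0025 + 3390.7329) = 62.41
H: √((-67.13)² + (33.63)²) = √(4506.4369 + 1130.9769) = 75.08
I: √((33.32)² + (55.97)²) = √(1110.2224 + 3132.6409) = 65.14
J: √((16.28)² + (-68.98)²) = √(265.0384 + 4758.2404) = 70.88
K: √((-67.97)² + (14.52)²) = √(4619.9209 + 210.8304) = 69.50
L: √((47.44)² + (-8.62)²) = √(2250.5536 + 74.3044) = 48.22
M: √((-12.74)² + (46.09)²) = √(162.3076 + 2124.2881) = 47.82
N: √((-82.61)² + (-27.51)²) = √(6824.4121 + 756.8001) = 87.07
Threshold 26.5: A (10.95) is within range.

A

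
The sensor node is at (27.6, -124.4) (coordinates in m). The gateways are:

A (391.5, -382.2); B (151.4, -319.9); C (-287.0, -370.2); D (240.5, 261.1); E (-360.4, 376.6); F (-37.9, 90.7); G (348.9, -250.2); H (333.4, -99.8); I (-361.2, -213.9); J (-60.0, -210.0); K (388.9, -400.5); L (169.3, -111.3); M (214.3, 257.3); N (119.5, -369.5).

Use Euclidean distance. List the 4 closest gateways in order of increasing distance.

Distances from (27.6, -124.4):
A: 446.0 m
B: 231.4 m
C: 399.2 m
D: 440.4 m
E: 633.7 m
F: 224.9 m
G: 345.0 m
H: 306.8 m
I: 399.0 m
J: 122.5 m
K: 454.7 m
L: 142.3 m
M: 424.9 m
N: 261.8 m
Sorted: J (122.5 m) < L (142.3 m) < F (224.9 m) < B (231.4 m) < N (261.8 m) < H (306.8 m) < …

J, L, F, B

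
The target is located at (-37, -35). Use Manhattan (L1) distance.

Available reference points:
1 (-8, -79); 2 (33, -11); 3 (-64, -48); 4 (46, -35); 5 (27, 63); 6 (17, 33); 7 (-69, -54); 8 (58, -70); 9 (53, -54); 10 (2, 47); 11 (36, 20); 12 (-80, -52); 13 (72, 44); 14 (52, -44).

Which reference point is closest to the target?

3

Distances from (-37, -35):
1: |29| + |-44| = 29 + 44 = 73
2: |70| + |24| = 70 + 24 = 94
3: |-27| + |-13| = 27 + 13 = 40
4: |83| + |0| = 83 + 0 = 83
5: |64| + |98| = 64 + 98 = 162
6: |54| + |68| = 54 + 68 = 122
7: |-32| + |-19| = 32 + 19 = 51
8: |95| + |-35| = 95 + 35 = 130
9: |90| + |-19| = 90 + 19 = 109
10: |39| + |82| = 39 + 82 = 121
11: |73| + |55| = 73 + 55 = 128
12: |-43| + |-17| = 43 + 17 = 60
13: |109| + |79| = 109 + 79 = 188
14: |89| + |-9| = 89 + 9 = 98
Minimum: 3 at 40.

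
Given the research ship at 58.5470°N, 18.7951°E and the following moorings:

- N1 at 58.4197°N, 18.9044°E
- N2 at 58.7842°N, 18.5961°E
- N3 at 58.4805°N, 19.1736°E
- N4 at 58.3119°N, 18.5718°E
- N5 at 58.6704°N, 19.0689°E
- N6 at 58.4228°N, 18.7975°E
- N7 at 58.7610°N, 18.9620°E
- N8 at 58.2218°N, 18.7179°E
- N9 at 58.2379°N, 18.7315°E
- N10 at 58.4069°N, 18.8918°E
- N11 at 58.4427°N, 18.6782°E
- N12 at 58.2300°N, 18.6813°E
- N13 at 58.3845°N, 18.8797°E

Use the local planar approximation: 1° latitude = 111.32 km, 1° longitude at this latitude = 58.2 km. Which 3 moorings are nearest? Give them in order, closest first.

N11, N6, N1

Distances from 58.5470°N, 18.7951°E:
N1: 15.5333 km
N2: 28.8334 km
N3: 23.2393 km
N4: 29.2205 km
N5: 21.0388 km
N6: 13.8266 km
N7: 25.7267 km
N8: 36.4790 km
N9: 34.6075 km
N10: 16.5803 km
N11: 13.4572 km
N12: 35.9046 km
N13: 18.7476 km
Sorted: N11 (13.4572 km) < N6 (13.8266 km) < N1 (15.5333 km) < N10 (16.5803 km) < N13 (18.7476 km) < …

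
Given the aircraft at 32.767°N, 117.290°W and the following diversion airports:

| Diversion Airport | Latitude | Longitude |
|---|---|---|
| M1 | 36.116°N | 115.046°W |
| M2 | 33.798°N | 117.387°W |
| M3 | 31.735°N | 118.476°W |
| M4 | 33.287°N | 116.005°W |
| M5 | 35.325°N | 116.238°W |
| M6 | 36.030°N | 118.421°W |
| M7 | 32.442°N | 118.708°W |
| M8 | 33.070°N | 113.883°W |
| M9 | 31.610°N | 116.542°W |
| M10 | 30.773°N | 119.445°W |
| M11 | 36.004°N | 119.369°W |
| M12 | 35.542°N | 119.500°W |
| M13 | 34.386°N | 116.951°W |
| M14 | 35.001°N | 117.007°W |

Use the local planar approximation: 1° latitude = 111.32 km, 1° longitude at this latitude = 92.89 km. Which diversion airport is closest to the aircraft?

M2

Distances from 32.767°N, 117.290°W:
M1: √((3.349·111.32)² + (2.244·92.89)²) = √(138987.80312 + 43449.38473) = 427.127 km
M2: √((1.031·111.32)² + (-0.097·92.89)²) = √(13172.36408 + 81.18605) = 115.124 km
M3: √((-1.032·111.32)² + (-1.186·92.89)²) = √(13197.92907 + 12136.88687) = 159.169 km
M4: √((0.520·111.32)² + (1.285·92.89)²) = √(3350.83530 + 14247.68094) = 132.659 km
M5: √((2.558·111.32)² + (1.052·92.89)²) = √(81086.29846 + 9549.25312) = 301.057 km
M6: √((3.263·111.32)² + (-1.131·92.89)²) = √(131941.23440 + 11037.30733) = 378.125 km
M7: √((-0.325·111.32)² + (-1.418·92.89)²) = √(1308.92004 + 17349.63679) = 136.596 km
M8: √((0.303·111.32)² + (3.407·92.89)²) = √(1137.71020 + 100157.20416) = 318.269 km
M9: √((-1.157·111.32)² + (0.748·92.89)²) = √(16588.72903 + 4827.70941) = 146.344 km
M10: √((-1.994·111.32)² + (-2.155·92.89)²) = √(49271.60430 + 40071.21167) = 298.903 km
M11: √((3.237·111.32)² + (-2.079·92.89)²) = √(129846.96234 + 37294.68166) = 408.830 km
M12: √((2.775·111.32)² + (-2.210·92.89)²) = √(95427.24157 + 42142.71131) = 370.904 km
M13: √((1.619·111.32)² + (0.339·92.89)²) = √(32481.80037 + 991.60184) = 182.957 km
M14: √((2.234·111.32)² + (0.283·92.89)²) = √(61846.15904 + 691.05211) = 250.074 km
Minimum: M2 at 115.124 km.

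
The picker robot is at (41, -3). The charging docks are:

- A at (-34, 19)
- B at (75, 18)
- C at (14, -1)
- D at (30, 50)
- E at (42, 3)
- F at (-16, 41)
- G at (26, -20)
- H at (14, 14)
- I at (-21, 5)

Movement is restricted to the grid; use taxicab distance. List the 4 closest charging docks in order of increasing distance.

E, C, G, H

Distances from (41, -3):
A: 97
B: 55
C: 29
D: 64
E: 7
F: 101
G: 32
H: 44
I: 70
Sorted: E (7) < C (29) < G (32) < H (44) < B (55) < D (64) < …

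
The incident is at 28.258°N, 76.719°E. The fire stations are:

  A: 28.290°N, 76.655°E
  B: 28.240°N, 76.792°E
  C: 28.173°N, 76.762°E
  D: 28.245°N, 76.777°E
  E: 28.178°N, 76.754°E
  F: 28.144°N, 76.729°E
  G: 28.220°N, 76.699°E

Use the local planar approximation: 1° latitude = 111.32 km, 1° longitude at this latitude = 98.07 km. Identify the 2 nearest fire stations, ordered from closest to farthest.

Distances from 28.258°N, 76.719°E:
A: √((0.032·111.32)² + (-0.064·98.07)²) = √(12.68955 + 39.39420) = 7.217 km
B: √((-0.018·111.32)² + (0.073·98.07)²) = √(4.01505 + 51.25286) = 7.434 km
C: √((-0.085·111.32)² + (0.043·98.07)²) = √(89.53323 + 17.78317) = 10.359 km
D: √((-0.013·111.32)² + (0.058·98.07)²) = √(2.09427 + 32.35403) = 5.869 km
E: √((-0.080·111.32)² + (0.035·98.07)²) = √(79.30971 + 11.78171) = 9.544 km
F: √((-0.114·111.32)² + (0.010·98.07)²) = √(161.04828 + 0.96177) = 12.728 km
G: √((-0.038·111.32)² + (-0.020·98.07)²) = √(17.89425 + 3.84709) = 4.663 km
Sorted: G (4.663 km) < D (5.869 km) < A (7.217 km) < B (7.434 km) < …

G, D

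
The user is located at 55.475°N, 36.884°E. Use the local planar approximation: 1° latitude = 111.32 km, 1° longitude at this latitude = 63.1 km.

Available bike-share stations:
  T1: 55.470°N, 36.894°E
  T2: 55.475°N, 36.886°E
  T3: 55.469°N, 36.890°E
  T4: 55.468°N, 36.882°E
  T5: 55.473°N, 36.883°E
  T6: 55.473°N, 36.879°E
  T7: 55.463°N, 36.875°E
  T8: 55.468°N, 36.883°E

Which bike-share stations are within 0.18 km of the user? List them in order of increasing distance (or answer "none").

T2

Distances from 55.475°N, 36.884°E:
T1: √((-0.005·111.32)² + (0.010·63.1)²) = √(0.30980 + 0.39816) = 0.841 km
T2: √((0.000·111.32)² + (0.002·63.1)²) = √(0.00000 + 0.01593) = 0.126 km
T3: √((-0.006·111.32)² + (0.006·63.1)²) = √(0.44612 + 0.14334) = 0.768 km
T4: √((-0.007·111.32)² + (-0.002·63.1)²) = √(0.60721 + 0.01593) = 0.789 km
T5: √((-0.002·111.32)² + (-0.001·63.1)²) = √(0.04957 + 0.00398) = 0.231 km
T6: √((-0.002·111.32)² + (-0.005·63.1)²) = √(0.04957 + 0.09954) = 0.386 km
T7: √((-0.012·111.32)² + (-0.009·63.1)²) = √(1.78447 + 0.32251) = 1.452 km
T8: √((-0.007·111.32)² + (-0.001·63.1)²) = √(0.60721 + 0.00398) = 0.782 km
Threshold 0.18 km: T2 (0.126 km) is within range.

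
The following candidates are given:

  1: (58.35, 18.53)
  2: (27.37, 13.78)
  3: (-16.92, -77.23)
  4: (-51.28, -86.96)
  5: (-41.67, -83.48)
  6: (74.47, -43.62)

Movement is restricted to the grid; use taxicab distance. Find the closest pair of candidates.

Pairwise distances:
1–2: 35.73
1–3: 171.03
1–4: 215.12
1–5: 202.03
1–6: 78.27
2–3: 135.30
2–4: 179.39
2–5: 166.30
2–6: 104.50
3–4: 44.09
3–5: 31.00
3–6: 125.00
4–5: 13.09
4–6: 169.09
5–6: 156.00
Closest pair: 4–5 at 13.09.

4 and 5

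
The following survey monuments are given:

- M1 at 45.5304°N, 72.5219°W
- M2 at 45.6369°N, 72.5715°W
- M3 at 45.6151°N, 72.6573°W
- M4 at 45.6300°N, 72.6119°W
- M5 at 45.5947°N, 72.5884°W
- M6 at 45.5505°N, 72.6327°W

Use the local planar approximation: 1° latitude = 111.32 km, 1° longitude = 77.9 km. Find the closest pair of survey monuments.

M2 and M4

Pairwise distances:
M1–M2: 12.4693 km
M1–M3: 14.1476 km
M1–M4: 13.1182 km
M1–M5: 8.8358 km
M1–M6: 8.9166 km
M2–M3: 7.1107 km
M2–M4: 3.2395 km
M2–M5: 4.8787 km
M2–M6: 10.7348 km
M3–M4: 3.9063 km
M3–M5: 5.8280 km
M3–M6: 7.4422 km
M4–M5: 4.3351 km
M4–M6: 8.9970 km
M5–M6: 6.0099 km
Closest pair: M2–M4 at 3.2395 km.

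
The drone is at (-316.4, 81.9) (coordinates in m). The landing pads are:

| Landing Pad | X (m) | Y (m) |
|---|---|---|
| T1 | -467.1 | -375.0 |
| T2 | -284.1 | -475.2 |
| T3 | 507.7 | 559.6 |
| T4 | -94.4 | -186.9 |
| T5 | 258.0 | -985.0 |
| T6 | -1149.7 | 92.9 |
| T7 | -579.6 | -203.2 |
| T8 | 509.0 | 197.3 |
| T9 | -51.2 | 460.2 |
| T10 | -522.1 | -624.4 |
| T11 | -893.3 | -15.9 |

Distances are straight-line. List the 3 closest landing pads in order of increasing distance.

T4, T7, T9

Distances from (-316.4, 81.9):
T1: √((-150.7)² + (-456.9)²) = √(22710.4900 + 208757.6100) = 481.11 m
T2: √((32.3)² + (-557.1)²) = √(1043.2900 + 310360.4100) = 558.04 m
T3: √((824.1)² + (477.7)²) = √(679140.8100 + 228197.2900) = 952.54 m
T4: √((222.0)² + (-268.8)²) = √(49284.0000 + 72253.4400) = 348.62 m
T5: √((574.4)² + (-1066.9)²) = √(329935.3600 + 1138275.6100) = 1211.70 m
T6: √((-833.3)² + (11.0)²) = √(694388.8900 + 121.0000) = 833.37 m
T7: √((-263.2)² + (-285.1)²) = √(69274.2400 + 81282.0100) = 388.02 m
T8: √((825.4)² + (115.4)²) = √(681285.1600 + 13317.1600) = 833.43 m
T9: √((265.2)² + (378.3)²) = √(70331.0400 + 143110.8900) = 462.00 m
T10: √((-205.7)² + (-706.3)²) = √(42312.4900 + 498859.6900) = 735.64 m
T11: √((-576.9)² + (-97.8)²) = √(332813.6100 + 9564.8400) = 585.13 m
Sorted: T4 (348.62 m) < T7 (388.02 m) < T9 (462.00 m) < T1 (481.11 m) < T2 (558.04 m) < …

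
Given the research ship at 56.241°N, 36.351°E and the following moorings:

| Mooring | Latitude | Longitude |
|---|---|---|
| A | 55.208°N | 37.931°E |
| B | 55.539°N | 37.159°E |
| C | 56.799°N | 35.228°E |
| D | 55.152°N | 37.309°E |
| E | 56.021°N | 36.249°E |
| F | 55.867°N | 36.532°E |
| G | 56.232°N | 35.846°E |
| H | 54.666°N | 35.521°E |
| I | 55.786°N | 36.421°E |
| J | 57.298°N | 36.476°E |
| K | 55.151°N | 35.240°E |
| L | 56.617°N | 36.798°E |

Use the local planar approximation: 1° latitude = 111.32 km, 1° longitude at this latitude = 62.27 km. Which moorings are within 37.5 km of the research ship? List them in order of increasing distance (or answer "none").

Distances from 56.241°N, 36.351°E:
A: √((-1.033·111.32)² + (1.580·62.27)²) = √(13223.51884 + 9679.92306) = 151.339 km
B: √((-0.702·111.32)² + (0.808·62.27)²) = √(6106.89734 + 2531.51470) = 92.943 km
C: √((0.558·111.32)² + (-1.123·62.27)²) = √(3858.46703 + 4890.09441) = 93.534 km
D: √((-1.089·111.32)² + (0.958·62.27)²) = √(14696.10191 + 3558.67846) = 135.110 km
E: √((-0.220·111.32)² + (-0.102·62.27)²) = √(599.77969 + 40.34206) = 25.301 km
F: √((-0.374·111.32)² + (0.181·62.27)²) = √(1733.36331 + 127.03251) = 43.132 km
G: √((-0.009·111.32)² + (-0.505·62.27)²) = √(1.00376 + 988.87293) = 31.462 km
H: √((-1.575·111.32)² + (-0.830·62.27)²) = √(30740.25824 + 2671.24619) = 182.788 km
I: √((-0.455·111.32)² + (0.070·62.27)²) = √(2565.48328 + 19.00001) = 50.838 km
J: √((1.057·111.32)² + (0.125·62.27)²) = √(13845.10870 + 60.58676) = 117.922 km
K: √((-1.090·111.32)² + (-1.111·62.27)²) = √(14723.10439 + 4786.14497) = 139.676 km
L: √((0.376·111.32)² + (0.447·62.27)²) = √(1751.95152 + 774.76997) = 50.267 km
Threshold 37.5 km: E (25.301 km), G (31.462 km) are within range.

E, G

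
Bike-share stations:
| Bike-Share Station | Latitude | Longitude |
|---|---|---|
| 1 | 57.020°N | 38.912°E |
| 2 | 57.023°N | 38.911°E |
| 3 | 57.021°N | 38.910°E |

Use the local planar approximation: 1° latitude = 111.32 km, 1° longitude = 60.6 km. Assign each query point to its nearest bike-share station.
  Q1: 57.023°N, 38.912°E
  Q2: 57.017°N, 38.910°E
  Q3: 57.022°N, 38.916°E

Q1→2; Q2→1; Q3→2

Q1 at 57.023°N, 38.912°E:
  1: √((-0.003·111.32)² + (0.000·60.6)²) = √(0.11153 + 0.00000) = 0.334 km
  2: √((0.000·111.32)² + (-0.001·60.6)²) = √(0.00000 + 0.00367) = 0.061 km
  3: √((-0.002·111.32)² + (-0.002·60.6)²) = √(0.04957 + 0.01469) = 0.253 km
  → nearest: 2 (0.061 km)
Q2 at 57.017°N, 38.910°E:
  1: √((0.003·111.32)² + (0.002·60.6)²) = √(0.11153 + 0.01469) = 0.355 km
  2: √((0.006·111.32)² + (0.001·60.6)²) = √(0.44612 + 0.00367) = 0.671 km
  3: √((0.004·111.32)² + (0.000·60.6)²) = √(0.19827 + 0.00000) = 0.445 km
  → nearest: 1 (0.355 km)
Q3 at 57.022°N, 38.916°E:
  1: √((-0.002·111.32)² + (-0.004·60.6)²) = √(0.04957 + 0.05876) = 0.329 km
  2: √((0.001·111.32)² + (-0.005·60.6)²) = √(0.01239 + 0.09181) = 0.323 km
  3: √((-0.001·111.32)² + (-0.006·60.6)²) = √(0.01239 + 0.13220) = 0.380 km
  → nearest: 2 (0.323 km)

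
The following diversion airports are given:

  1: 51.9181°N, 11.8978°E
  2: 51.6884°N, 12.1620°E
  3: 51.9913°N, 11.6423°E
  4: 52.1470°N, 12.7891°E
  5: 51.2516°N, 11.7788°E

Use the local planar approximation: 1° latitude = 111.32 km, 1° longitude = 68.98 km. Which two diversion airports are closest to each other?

Pairwise distances:
1–2: 31.4001 km
1–3: 19.4170 km
1–4: 66.5531 km
1–5: 74.6475 km
2–3: 49.2149 km
2–4: 66.9137 km
2–5: 55.3449 km
3–4: 80.9828 km
3–5: 82.8800 km
4–5: 121.6226 km
Closest pair: 1–3 at 19.4170 km.

1 and 3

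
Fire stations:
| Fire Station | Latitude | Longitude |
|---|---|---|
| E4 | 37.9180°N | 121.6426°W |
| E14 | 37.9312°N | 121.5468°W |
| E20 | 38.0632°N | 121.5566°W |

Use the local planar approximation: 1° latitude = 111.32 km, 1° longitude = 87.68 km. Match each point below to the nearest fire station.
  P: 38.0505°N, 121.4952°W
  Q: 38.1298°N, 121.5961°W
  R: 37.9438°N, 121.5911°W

P at 38.0505°N, 121.4952°W:
  E4: √((-0.1325·111.32)² + (-0.1474·87.68)²) = √(217.559550 + 167.030603) = 19.6110 km
  E14: √((-0.1193·111.32)² + (-0.0516·87.68)²) = √(176.371043 + 20.469182) = 14.0300 km
  E20: √((0.0127·111.32)² + (-0.0614·87.68)²) = √(1.998729 + 28.982632) = 5.5661 km
  → nearest: E20 (5.5661 km)
Q at 38.1298°N, 121.5961°W:
  E4: √((-0.2118·111.32)² + (-0.0465·87.68)²) = √(555.902090 + 16.622907) = 23.9275 km
  E14: √((-0.1986·111.32)² + (0.0493·87.68)²) = √(488.770385 + 18.685078) = 22.5268 km
  E20: √((-0.0666·111.32)² + (0.0395·87.68)²) = √(54.966091 + 11.994862) = 8.1830 km
  → nearest: E20 (8.1830 km)
R at 37.9438°N, 121.5911°W:
  E4: √((-0.0258·111.32)² + (-0.0515·87.68)²) = √(8.248706 + 20.389921) = 5.3515 km
  E14: √((-0.0126·111.32)² + (0.0443·87.68)²) = √(1.967377 + 15.087196) = 4.1297 km
  E20: √((0.1194·111.32)² + (0.0345·87.68)²) = √(176.666843 + 9.150383) = 13.6315 km
  → nearest: E14 (4.1297 km)

P→E20; Q→E20; R→E14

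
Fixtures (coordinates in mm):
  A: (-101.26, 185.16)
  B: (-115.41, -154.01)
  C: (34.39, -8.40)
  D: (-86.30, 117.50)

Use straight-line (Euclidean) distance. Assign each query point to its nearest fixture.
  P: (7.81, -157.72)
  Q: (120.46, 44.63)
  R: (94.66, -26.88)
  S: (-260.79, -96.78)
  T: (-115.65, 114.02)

P at (7.81, -157.72):
  A: 359.81 mm
  B: 123.28 mm
  C: 151.67 mm
  D: 290.87 mm
  → nearest: B (123.28 mm)
Q at (120.46, 44.63):
  A: 262.50 mm
  B: 308.37 mm
  C: 101.10 mm
  D: 219.23 mm
  → nearest: C (101.10 mm)
R at (94.66, -26.88):
  A: 288.70 mm
  B: 245.54 mm
  C: 63.04 mm
  D: 231.50 mm
  → nearest: C (63.04 mm)
S at (-260.79, -96.78):
  A: 323.94 mm
  B: 156.24 mm
  C: 308.13 mm
  D: 276.34 mm
  → nearest: B (156.24 mm)
T at (-115.65, 114.02):
  A: 72.58 mm
  B: 268.03 mm
  C: 193.65 mm
  D: 29.56 mm
  → nearest: D (29.56 mm)

P→B; Q→C; R→C; S→B; T→D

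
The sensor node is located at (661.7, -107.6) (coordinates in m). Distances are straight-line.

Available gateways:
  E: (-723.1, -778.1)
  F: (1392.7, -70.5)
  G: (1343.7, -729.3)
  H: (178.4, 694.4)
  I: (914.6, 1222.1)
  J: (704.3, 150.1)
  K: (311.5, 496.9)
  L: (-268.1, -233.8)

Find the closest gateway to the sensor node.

J

Distances from (661.7, -107.6):
E: √((-1384.8)² + (-670.5)²) = √(1917671.040 + 449570.250) = 1538.6 m
F: √((731.0)² + (37.1)²) = √(534361.000 + 1376.410) = 731.9 m
G: √((682.0)² + (-621.7)²) = √(465124.000 + 386510.890) = 922.8 m
H: √((-483.3)² + (802.0)²) = √(233578.890 + 643204.000) = 936.4 m
I: √((252.9)² + (1329.7)²) = √(63958.410 + 1768102.090) = 1353.5 m
J: √((42.6)² + (257.7)²) = √(1814.760 + 66409.290) = 261.2 m
K: √((-350.2)² + (604.5)²) = √(122640.040 + 365420.250) = 698.6 m
L: √((-929.8)² + (-126.2)²) = √(864528.040 + 15926.440) = 938.3 m
Minimum: J at 261.2 m.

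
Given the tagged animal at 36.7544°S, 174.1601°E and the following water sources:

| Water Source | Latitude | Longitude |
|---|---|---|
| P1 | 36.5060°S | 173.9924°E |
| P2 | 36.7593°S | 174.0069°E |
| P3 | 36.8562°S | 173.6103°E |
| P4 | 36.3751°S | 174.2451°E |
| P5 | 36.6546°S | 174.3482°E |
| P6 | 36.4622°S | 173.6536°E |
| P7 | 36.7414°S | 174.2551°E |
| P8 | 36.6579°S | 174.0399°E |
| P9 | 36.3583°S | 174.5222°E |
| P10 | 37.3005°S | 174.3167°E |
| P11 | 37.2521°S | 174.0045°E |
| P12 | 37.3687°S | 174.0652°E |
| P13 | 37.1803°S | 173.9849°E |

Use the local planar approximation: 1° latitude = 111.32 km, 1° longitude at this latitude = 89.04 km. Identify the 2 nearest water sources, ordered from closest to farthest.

Distances from 36.7544°S, 174.1601°E:
P1: √((0.2484·111.32)² + (-0.1677·89.04)²) = √(764.626910 + 222.964863) = 31.4260 km
P2: √((-0.0049·111.32)² + (-0.1532·89.04)²) = √(0.297535 + 186.074917) = 13.6518 km
P3: √((-0.1018·111.32)² + (-0.5498·89.04)²) = √(128.422746 + 2396.512914) = 50.2487 km
P4: √((0.3793·111.32)² + (0.0850·89.04)²) = √(1782.838815 + 57.280679) = 42.8966 km
P5: √((0.0998·111.32)² + (0.1881·89.04)²) = √(123.426234 + 280.509706) = 20.0982 km
P6: √((0.2922·111.32)² + (-0.5065·89.04)²) = √(1058.051528 + 2033.898154) = 55.6053 km
P7: √((0.0130·111.32)² + (0.0950·89.04)²) = √(2.094272 + 71.551297) = 8.5817 km
P8: √((0.0965·111.32)² + (-0.1202·89.04)²) = √(115.398728 + 114.545818) = 15.1639 km
P9: √((0.3961·111.32)² + (0.3621·89.04)²) = √(1944.267784 + 1039.506842) = 54.6239 km
P10: √((-0.5461·111.32)² + (0.1566·89.04)²) = √(3695.649270 + 194.425766) = 62.3705 km
P11: √((-0.4977·111.32)² + (-0.1556·89.04)²) = √(3069.599227 + 191.950606) = 57.1100 km
P12: √((-0.6143·111.32)² + (-0.0949·89.04)²) = √(4676.354497 + 71.400742) = 68.9040 km
P13: √((-0.4259·111.32)² + (-0.1752·89.04)²) = √(2247.820748 + 243.354010) = 49.9117 km
Sorted: P7 (8.5817 km) < P2 (13.6518 km) < P8 (15.1639 km) < P5 (20.0982 km) < …

P7, P2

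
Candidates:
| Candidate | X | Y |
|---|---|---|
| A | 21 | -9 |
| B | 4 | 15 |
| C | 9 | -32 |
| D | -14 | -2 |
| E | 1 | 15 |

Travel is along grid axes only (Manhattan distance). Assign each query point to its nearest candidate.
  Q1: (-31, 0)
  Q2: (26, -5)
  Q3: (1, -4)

Q1 at (-31, 0):
  A: 61
  B: 50
  C: 72
  D: 19
  E: 47
  → nearest: D (19)
Q2 at (26, -5):
  A: 9
  B: 42
  C: 44
  D: 43
  E: 45
  → nearest: A (9)
Q3 at (1, -4):
  A: 25
  B: 22
  C: 36
  D: 17
  E: 19
  → nearest: D (17)

Q1→D; Q2→A; Q3→D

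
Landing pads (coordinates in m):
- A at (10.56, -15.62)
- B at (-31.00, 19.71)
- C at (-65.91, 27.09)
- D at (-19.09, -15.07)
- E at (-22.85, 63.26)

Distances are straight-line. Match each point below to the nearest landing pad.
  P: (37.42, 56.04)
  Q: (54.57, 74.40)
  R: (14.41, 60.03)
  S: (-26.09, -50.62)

P→E; Q→E; R→E; S→D

P at (37.42, 56.04):
  A: √((-26.86)² + (-71.66)²) = √(721.4596 + 5135.1556) = 76.53 m
  B: √((-68.42)² + (-36.33)²) = √(4681.2964 + 1319.8689) = 77.47 m
  C: √((-103.33)² + (-28.95)²) = √(10677.0889 + 838.1025) = 107.31 m
  D: √((-56.51)² + (-71.11)²) = √(3193.3801 + 5056.6321) = 90.83 m
  E: √((-60.27)² + (7.22)²) = √(3632.4729 + 52.1284) = 60.70 m
  → nearest: E (60.70 m)
Q at (54.57, 74.40):
  A: √((-44.01)² + (-90.02)²) = √(1936.8801 + 8103.6004) = 100.20 m
  B: √((-85.57)² + (-54.69)²) = √(7322.2249 + 2990.9961) = 101.55 m
  C: √((-120.48)² + (-47.31)²) = √(14515.4304 + 2238.2361) = 129.44 m
  D: √((-73.66)² + (-89.47)²) = √(5425.7956 + 8004.8809) = 115.89 m
  E: √((-77.42)² + (-11.14)²) = √(5993.8564 + 124.0996) = 78.22 m
  → nearest: E (78.22 m)
R at (14.41, 60.03):
  A: √((-3.85)² + (-75.65)²) = √(14.8225 + 5722.9225) = 75.75 m
  B: √((-45.41)² + (-40.32)²) = √(2062.0681 + 1625.7024) = 60.73 m
  C: √((-80.32)² + (-32.94)²) = √(6451.3024 + 1085.0436) = 86.81 m
  D: √((-33.50)² + (-75.10)²) = √(1122.2500 + 5640.0100) = 82.23 m
  E: √((-37.26)² + (3.23)²) = √(1388.3076 + 10.4329) = 37.40 m
  → nearest: E (37.40 m)
S at (-26.09, -50.62):
  A: √((36.65)² + (35.00)²) = √(1343.2225 + 1225.0000) = 50.68 m
  B: √((-4.91)² + (70.33)²) = √(24.1081 + 4946.3089) = 70.50 m
  C: √((-39.82)² + (77.71)²) = √(1585.6324 + 6038.8441) = 87.32 m
  D: √((7.00)² + (35.55)²) = √(49.0000 + 1263.8025) = 36.23 m
  E: √((3.24)² + (113.88)²) = √(10.4976 + 12968.6544) = 113.93 m
  → nearest: D (36.23 m)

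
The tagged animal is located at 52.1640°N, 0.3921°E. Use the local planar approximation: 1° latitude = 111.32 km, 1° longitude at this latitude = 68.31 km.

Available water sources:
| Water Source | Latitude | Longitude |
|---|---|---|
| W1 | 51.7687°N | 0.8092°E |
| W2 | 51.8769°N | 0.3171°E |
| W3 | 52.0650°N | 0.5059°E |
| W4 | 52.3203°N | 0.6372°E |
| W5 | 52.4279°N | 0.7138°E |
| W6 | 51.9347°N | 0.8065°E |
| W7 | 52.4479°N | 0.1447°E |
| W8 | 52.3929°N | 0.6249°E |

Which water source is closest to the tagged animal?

W3

Distances from 52.1640°N, 0.3921°E:
W1: √((-0.3953·111.32)² + (0.4171·68.31)²) = √(1936.422071 + 811.799819) = 52.4235 km
W2: √((-0.2871·111.32)² + (-0.0750·68.31)²) = √(1021.439810 + 26.247691) = 32.3680 km
W3: √((-0.0990·111.32)² + (0.1138·68.31)²) = √(121.455388 + 60.430070) = 13.4865 km
W4: √((0.1563·111.32)² + (0.2451·68.31)²) = √(302.736197 + 280.320716) = 24.1466 km
W5: √((0.2639·111.32)² + (0.3217·68.31)²) = √(863.028576 + 482.914997) = 36.6871 km
W6: √((-0.2293·111.32)² + (0.4144·68.31)²) = √(651.560135 + 801.323841) = 38.1167 km
W7: √((0.2839·111.32)² + (-0.2474·68.31)²) = √(998.796888 + 285.606417) = 35.8386 km
W8: √((0.2289·111.32)² + (0.2328·68.31)²) = √(649.288903 + 252.891669) = 30.0363 km
Minimum: W3 at 13.4865 km.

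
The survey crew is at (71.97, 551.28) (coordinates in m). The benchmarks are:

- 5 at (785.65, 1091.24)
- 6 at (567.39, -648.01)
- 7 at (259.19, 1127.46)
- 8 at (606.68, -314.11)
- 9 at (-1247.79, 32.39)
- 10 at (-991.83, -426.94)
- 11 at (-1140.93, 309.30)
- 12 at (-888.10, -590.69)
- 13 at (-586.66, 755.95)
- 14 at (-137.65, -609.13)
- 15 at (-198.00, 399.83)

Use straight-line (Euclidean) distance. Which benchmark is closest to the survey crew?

15

Distances from (71.97, 551.28):
5: 894.93 m
6: 1297.59 m
7: 605.83 m
8: 1017.26 m
9: 1418.10 m
10: 1445.19 m
11: 1236.80 m
12: 1491.92 m
13: 689.70 m
14: 1179.19 m
15: 309.55 m
Minimum: 15 at 309.55 m.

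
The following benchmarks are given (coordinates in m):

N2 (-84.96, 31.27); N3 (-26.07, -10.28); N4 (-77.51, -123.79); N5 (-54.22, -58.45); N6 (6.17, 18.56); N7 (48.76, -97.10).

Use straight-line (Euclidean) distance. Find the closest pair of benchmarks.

Pairwise distances:
N2–N3: 72.07 m
N2–N4: 155.24 m
N2–N5: 94.84 m
N2–N6: 92.01 m
N2–N7: 185.36 m
N3–N4: 124.62 m
N3–N5: 55.79 m
N3–N6: 43.26 m
N3–N7: 114.62 m
N4–N5: 69.37 m
N4–N6: 165.12 m
N4–N7: 129.06 m
N5–N6: 97.86 m
N5–N7: 109.99 m
N6–N7: 123.25 m
Closest pair: N3–N6 at 43.26 m.

N3 and N6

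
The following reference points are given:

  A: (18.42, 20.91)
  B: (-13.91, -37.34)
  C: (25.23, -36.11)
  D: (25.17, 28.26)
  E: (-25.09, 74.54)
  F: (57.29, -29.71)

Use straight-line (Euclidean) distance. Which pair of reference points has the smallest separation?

Pairwise distances:
A–D: 9.98
C–F: 32.69
B–C: 39.16
A–C: 57.43
A–F: 63.82
C–D: 64.37
D–F: 66.27
A–B: 66.62
D–E: 68.32
A–E: 69.06
B–F: 71.61
B–D: 76.36
B–E: 112.44
C–E: 121.55
E–F: 132.87
Closest pair: A–D at 9.98.

A and D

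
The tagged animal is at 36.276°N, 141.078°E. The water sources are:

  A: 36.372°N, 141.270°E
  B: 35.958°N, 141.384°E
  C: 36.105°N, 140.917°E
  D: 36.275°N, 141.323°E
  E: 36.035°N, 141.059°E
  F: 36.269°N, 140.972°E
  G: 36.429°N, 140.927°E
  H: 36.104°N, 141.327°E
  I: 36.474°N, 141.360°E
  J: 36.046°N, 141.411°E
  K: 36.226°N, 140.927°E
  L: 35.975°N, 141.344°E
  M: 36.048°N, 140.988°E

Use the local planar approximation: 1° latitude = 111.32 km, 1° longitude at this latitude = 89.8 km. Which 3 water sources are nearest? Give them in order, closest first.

Distances from 36.276°N, 141.078°E:
A: √((0.096·111.32)² + (0.192·89.8)²) = √(114.20598 + 297.27277) = 20.285 km
B: √((-0.318·111.32)² + (0.306·89.8)²) = √(1253.14301 + 755.08445) = 44.813 km
C: √((-0.171·111.32)² + (-0.161·89.8)²) = √(362.35864 + 209.02798) = 23.904 km
D: √((-0.001·111.32)² + (0.245·89.8)²) = √(0.01239 + 484.04400) = 22.001 km
E: √((-0.241·111.32)² + (-0.019·89.8)²) = √(719.74802 + 2.91112) = 26.882 km
F: √((-0.007·111.32)² + (-0.106·89.8)²) = √(0.60721 + 90.60755) = 9.551 km
G: √((0.153·111.32)² + (-0.151·89.8)²) = √(290.08766 + 183.86818) = 21.771 km
H: √((-0.172·111.32)² + (0.249·89.8)²) = √(366.60914 + 499.97854) = 29.438 km
I: √((0.198·111.32)² + (0.282·89.8)²) = √(485.82155 + 641.28472) = 33.572 km
J: √((-0.230·111.32)² + (0.333·89.8)²) = √(655.54433 + 894.21333) = 39.367 km
K: √((-0.050·111.32)² + (-0.151·89.8)²) = √(30.98036 + 183.86818) = 14.658 km
L: √((-0.301·111.32)² + (0.266·89.8)²) = √(1122.74049 + 570.57921) = 41.150 km
M: √((-0.228·111.32)² + (-0.090·89.8)²) = √(644.19313 + 65.31872) = 26.637 km
Sorted: F (9.551 km) < K (14.658 km) < A (20.285 km) < G (21.771 km) < D (22.001 km) < …

F, K, A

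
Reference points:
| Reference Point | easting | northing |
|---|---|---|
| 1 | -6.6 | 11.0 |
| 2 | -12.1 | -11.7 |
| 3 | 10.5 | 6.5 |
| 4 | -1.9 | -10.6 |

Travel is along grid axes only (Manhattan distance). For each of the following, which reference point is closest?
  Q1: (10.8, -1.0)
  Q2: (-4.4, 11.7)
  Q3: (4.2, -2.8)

Q1 at (10.8, -1.0):
  1: 29.4
  2: 33.6
  3: 7.8
  4: 22.3
  → nearest: 3 (7.8)
Q2 at (-4.4, 11.7):
  1: 2.9
  2: 31.1
  3: 20.1
  4: 24.8
  → nearest: 1 (2.9)
Q3 at (4.2, -2.8):
  1: 24.6
  2: 25.2
  3: 15.6
  4: 13.9
  → nearest: 4 (13.9)

Q1→3; Q2→1; Q3→4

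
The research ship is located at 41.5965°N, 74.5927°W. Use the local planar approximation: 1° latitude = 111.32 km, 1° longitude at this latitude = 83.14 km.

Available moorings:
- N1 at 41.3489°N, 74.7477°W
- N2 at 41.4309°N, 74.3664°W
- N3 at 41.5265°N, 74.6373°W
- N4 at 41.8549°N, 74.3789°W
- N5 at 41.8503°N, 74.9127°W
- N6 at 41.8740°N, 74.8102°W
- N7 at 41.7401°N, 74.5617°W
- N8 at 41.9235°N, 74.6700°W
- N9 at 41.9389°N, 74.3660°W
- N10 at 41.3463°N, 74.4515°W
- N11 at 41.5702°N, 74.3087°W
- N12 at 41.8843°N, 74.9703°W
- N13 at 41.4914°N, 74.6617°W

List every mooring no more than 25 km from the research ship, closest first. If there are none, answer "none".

N3, N13, N7, N11

Distances from 41.5965°N, 74.5927°W:
N1: 30.4266 km
N2: 26.3405 km
N3: 8.6297 km
N4: 33.8141 km
N5: 38.8078 km
N6: 35.7948 km
N7: 16.1920 km
N8: 36.9646 km
N9: 42.5214 km
N10: 30.2252 km
N11: 23.7926 km
N12: 44.8552 km
N13: 13.0305 km
Threshold 25 km: N3 (8.6297 km), N13 (13.0305 km), N7 (16.1920 km), N11 (23.7926 km) are within range.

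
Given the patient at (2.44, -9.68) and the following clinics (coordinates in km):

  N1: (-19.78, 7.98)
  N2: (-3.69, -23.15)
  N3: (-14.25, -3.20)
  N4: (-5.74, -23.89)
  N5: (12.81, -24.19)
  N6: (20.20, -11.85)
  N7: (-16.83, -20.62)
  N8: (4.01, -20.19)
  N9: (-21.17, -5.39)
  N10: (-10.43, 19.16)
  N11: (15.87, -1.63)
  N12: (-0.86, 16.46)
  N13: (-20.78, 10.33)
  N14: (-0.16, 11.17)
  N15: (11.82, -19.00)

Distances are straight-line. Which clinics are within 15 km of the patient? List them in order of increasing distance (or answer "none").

Distances from (2.44, -9.68):
N1: √((-22.22)² + (17.66)²) = √(493.7284 + 311.8756) = 28.38 km
N2: √((-6.13)² + (-13.47)²) = √(37.5769 + 181.4409) = 14.80 km
N3: √((-16.69)² + (6.48)²) = √(278.5561 + 41.9904) = 17.90 km
N4: √((-8.18)² + (-14.21)²) = √(66.9124 + 201.9241) = 16.40 km
N5: √((10.37)² + (-14.51)²) = √(107.5369 + 210.5401) = 17.83 km
N6: √((17.76)² + (-2.17)²) = √(315.4176 + 4.7089) = 17.89 km
N7: √((-19.27)² + (-10.94)²) = √(371.3329 + 119.6836) = 22.16 km
N8: √((1.57)² + (-10.51)²) = √(2.4649 + 110.4601) = 10.63 km
N9: √((-23.61)² + (4.29)²) = √(557.4321 + 18.4041) = 24.00 km
N10: √((-12.87)² + (28.84)²) = √(165.6369 + 831.7456) = 31.58 km
N11: √((13.43)² + (8.05)²) = √(180.3649 + 64.8025) = 15.66 km
N12: √((-3.30)² + (26.14)²) = √(10.8900 + 683.2996) = 26.35 km
N13: √((-23.22)² + (20.01)²) = √(539.1684 + 400.4001) = 30.65 km
N14: √((-2.60)² + (20.85)²) = √(6.7600 + 434.7225) = 21.01 km
N15: √((9.38)² + (-9.32)²) = √(87.9844 + 86.8624) = 13.22 km
Threshold 15 km: N8 (10.63 km), N15 (13.22 km), N2 (14.80 km) are within range.

N8, N15, N2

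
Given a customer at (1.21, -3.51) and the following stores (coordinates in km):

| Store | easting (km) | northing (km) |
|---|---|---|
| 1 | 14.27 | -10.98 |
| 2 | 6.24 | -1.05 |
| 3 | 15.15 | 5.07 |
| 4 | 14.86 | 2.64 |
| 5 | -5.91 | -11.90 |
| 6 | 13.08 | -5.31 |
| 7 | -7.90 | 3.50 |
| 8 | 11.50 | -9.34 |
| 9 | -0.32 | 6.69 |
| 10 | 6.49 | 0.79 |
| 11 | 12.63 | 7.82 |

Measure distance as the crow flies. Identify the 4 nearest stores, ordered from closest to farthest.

2, 10, 9, 5

Distances from (1.21, -3.51):
1: √((13.06)² + (-7.47)²) = √(170.5636 + 55.8009) = 15.05 km
2: √((5.03)² + (2.46)²) = √(25.3009 + 6.0516) = 5.60 km
3: √((13.94)² + (8.58)²) = √(194.3236 + 73.6164) = 16.37 km
4: √((13.65)² + (6.15)²) = √(186.3225 + 37.8225) = 14.97 km
5: √((-7.12)² + (-8.39)²) = √(50.6944 + 70.3921) = 11.00 km
6: √((11.87)² + (-1.80)²) = √(140.8969 + 3.2400) = 12.01 km
7: √((-9.11)² + (7.01)²) = √(82.9921 + 49.1401) = 11.49 km
8: √((10.29)² + (-5.83)²) = √(105.8841 + 33.9889) = 11.83 km
9: √((-1.53)² + (10.20)²) = √(2.3409 + 104.0400) = 10.31 km
10: √((5.28)² + (4.30)²) = √(27.8784 + 18.4900) = 6.81 km
11: √((11.42)² + (11.33)²) = √(130.4164 + 128.3689) = 16.09 km
Sorted: 2 (5.60 km) < 10 (6.81 km) < 9 (10.31 km) < 5 (11.00 km) < 7 (11.49 km) < 8 (11.83 km) < …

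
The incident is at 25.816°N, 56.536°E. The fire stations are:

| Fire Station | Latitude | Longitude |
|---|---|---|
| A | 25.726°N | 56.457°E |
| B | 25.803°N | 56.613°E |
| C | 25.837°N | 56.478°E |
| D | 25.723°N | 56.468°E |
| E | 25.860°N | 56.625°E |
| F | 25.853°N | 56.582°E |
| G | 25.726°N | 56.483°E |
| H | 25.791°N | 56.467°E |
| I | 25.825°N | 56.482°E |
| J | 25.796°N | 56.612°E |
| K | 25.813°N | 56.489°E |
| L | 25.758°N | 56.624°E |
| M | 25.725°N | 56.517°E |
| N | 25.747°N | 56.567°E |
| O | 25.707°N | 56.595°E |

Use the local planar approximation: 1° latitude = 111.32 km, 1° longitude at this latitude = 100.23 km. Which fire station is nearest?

K

Distances from 25.816°N, 56.536°E:
A: √((-0.090·111.32)² + (-0.079·100.23)²) = √(100.37635 + 62.69742) = 12.770 km
B: √((-0.013·111.32)² + (0.077·100.23)²) = √(2.09427 + 59.56305) = 7.852 km
C: √((0.021·111.32)² + (-0.058·100.23)²) = √(5.46493 + 33.79492) = 6.266 km
D: √((-0.093·111.32)² + (-0.068·100.23)²) = √(107.17964 + 46.45295) = 12.395 km
E: √((0.044·111.32)² + (0.089·100.23)²) = √(23.99119 + 79.57479) = 10.177 km
F: √((0.037·111.32)² + (0.046·100.23)²) = √(16.96484 + 21.25745) = 6.182 km
G: √((-0.090·111.32)² + (-0.053·100.23)²) = √(100.37635 + 28.21936) = 11.340 km
H: √((-0.025·111.32)² + (-0.069·100.23)²) = √(7.74509 + 47.82926) = 7.455 km
I: √((0.009·111.32)² + (-0.054·100.23)²) = √(1.00376 + 29.29429) = 5.504 km
J: √((-0.020·111.32)² + (0.076·100.23)²) = √(4.95686 + 58.02600) = 7.936 km
K: √((-0.003·111.32)² + (-0.047·100.23)²) = √(0.11153 + 22.19173) = 4.723 km
L: √((-0.058·111.32)² + (0.088·100.23)²) = √(41.68717 + 77.79663) = 10.931 km
M: √((-0.091·111.32)² + (-0.019·100.23)²) = √(102.61933 + 3.62663) = 10.308 km
N: √((-0.069·111.32)² + (0.031·100.23)²) = √(58.99899 + 9.65426) = 8.286 km
O: √((-0.109·111.32)² + (0.059·100.23)²) = √(147.23104 + 34.97031) = 13.498 km
Minimum: K at 4.723 km.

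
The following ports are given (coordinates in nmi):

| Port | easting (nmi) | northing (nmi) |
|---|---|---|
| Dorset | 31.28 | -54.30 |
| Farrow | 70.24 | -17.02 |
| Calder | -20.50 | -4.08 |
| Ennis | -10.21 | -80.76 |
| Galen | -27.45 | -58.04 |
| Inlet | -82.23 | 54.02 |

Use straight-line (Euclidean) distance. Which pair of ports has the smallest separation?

Pairwise distances:
Dorset–Farrow: 53.92 nmi
Dorset–Calder: 72.13 nmi
Dorset–Ennis: 49.21 nmi
Dorset–Galen: 58.85 nmi
Dorset–Inlet: 156.90 nmi
Farrow–Calder: 91.66 nmi
Farrow–Ennis: 102.64 nmi
Farrow–Galen: 105.95 nmi
Farrow–Inlet: 168.21 nmi
Calder–Ennis: 77.37 nmi
Calder–Galen: 54.41 nmi
Calder–Inlet: 84.77 nmi
Ennis–Galen: 28.52 nmi
Ennis–Inlet: 152.82 nmi
Galen–Inlet: 124.73 nmi
Closest pair: Ennis–Galen at 28.52 nmi.

Ennis and Galen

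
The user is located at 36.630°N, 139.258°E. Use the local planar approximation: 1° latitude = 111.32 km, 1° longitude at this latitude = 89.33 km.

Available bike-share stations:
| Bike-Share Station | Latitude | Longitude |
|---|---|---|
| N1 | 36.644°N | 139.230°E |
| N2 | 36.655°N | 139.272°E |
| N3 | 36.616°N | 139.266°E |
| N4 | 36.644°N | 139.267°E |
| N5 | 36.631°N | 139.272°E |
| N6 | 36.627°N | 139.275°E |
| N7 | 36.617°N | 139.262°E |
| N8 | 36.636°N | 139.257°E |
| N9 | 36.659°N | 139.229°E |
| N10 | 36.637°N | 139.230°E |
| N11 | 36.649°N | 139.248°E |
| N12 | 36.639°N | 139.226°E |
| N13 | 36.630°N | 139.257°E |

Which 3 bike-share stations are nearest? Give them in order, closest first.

Distances from 36.630°N, 139.258°E:
N1: √((0.014·111.32)² + (-0.028·89.33)²) = √(2.42886 + 6.25620) = 2.947 km
N2: √((0.025·111.32)² + (0.014·89.33)²) = √(7.74509 + 1.56405) = 3.051 km
N3: √((-0.014·111.32)² + (0.008·89.33)²) = √(2.42886 + 0.51071) = 1.715 km
N4: √((0.014·111.32)² + (0.009·89.33)²) = √(2.42886 + 0.64637) = 1.754 km
N5: √((0.001·111.32)² + (0.014·89.33)²) = √(0.01239 + 1.56405) = 1.256 km
N6: √((-0.003·111.32)² + (0.017·89.33)²) = √(0.11153 + 2.30618) = 1.555 km
N7: √((-0.013·111.32)² + (0.004·89.33)²) = √(2.09427 + 0.12768) = 1.491 km
N8: √((0.006·111.32)² + (-0.001·89.33)²) = √(0.44612 + 0.00798) = 0.674 km
N9: √((0.029·111.32)² + (-0.029·89.33)²) = √(10.42179 + 6.71105) = 4.139 km
N10: √((0.007·111.32)² + (-0.028·89.33)²) = √(0.60721 + 6.25620) = 2.620 km
N11: √((0.019·111.32)² + (-0.010·89.33)²) = √(4.47356 + 0.79798) = 2.296 km
N12: √((0.009·111.32)² + (-0.032·89.33)²) = √(1.00376 + 8.17137) = 3.029 km
N13: √((0.000·111.32)² + (-0.001·89.33)²) = √(0.00000 + 0.00798) = 0.089 km
Sorted: N13 (0.089 km) < N8 (0.674 km) < N5 (1.256 km) < N7 (1.491 km) < N6 (1.555 km) < …

N13, N8, N5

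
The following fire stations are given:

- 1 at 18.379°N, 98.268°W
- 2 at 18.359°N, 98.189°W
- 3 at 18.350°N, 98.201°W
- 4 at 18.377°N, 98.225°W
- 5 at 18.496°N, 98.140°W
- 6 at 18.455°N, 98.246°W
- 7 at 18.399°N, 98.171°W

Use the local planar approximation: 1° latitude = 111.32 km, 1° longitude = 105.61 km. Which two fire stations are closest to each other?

2 and 3

Pairwise distances:
1–2: √((-0.020·111.32)² + (0.079·105.61)²) = √(4.95686 + 69.60882) = 8.635 km
1–3: √((-0.029·111.32)² + (0.067·105.61)²) = √(10.42179 + 50.06794) = 7.778 km
1–4: √((-0.002·111.32)² + (0.043·105.61)²) = √(0.04957 + 20.62277) = 4.547 km
1–5: √((0.117·111.32)² + (0.128·105.61)²) = √(169.63604 + 182.73849) = 18.772 km
1–6: √((0.076·111.32)² + (0.022·105.61)²) = √(71.57701 + 5.39828) = 8.774 km
1–7: √((0.020·111.32)² + (0.097·105.61)²) = √(4.95686 + 104.94302) = 10.483 km
2–3: √((-0.009·111.32)² + (-0.012·105.61)²) = √(1.00376 + 1.60610) = 1.616 km
2–4: √((0.018·111.32)² + (-0.036·105.61)²) = √(4.01505 + 14.45490) = 4.298 km
2–5: √((0.137·111.32)² + (0.049·105.61)²) = √(232.58812 + 26.77949) = 16.105 km
2–6: √((0.096·111.32)² + (-0.057·105.61)²) = √(114.20598 + 36.23763) = 12.266 km
2–7: √((0.040·111.32)² + (0.018·105.61)²) = √(19.82743 + 3.61372) = 4.842 km
3–4: √((0.027·111.32)² + (-0.024·105.61)²) = √(9.03387 + 6.42440) = 3.932 km
3–5: √((0.146·111.32)² + (0.061·105.61)²) = √(264.15091 + 41.50207) = 17.483 km
3–6: √((0.105·111.32)² + (-0.045·105.61)²) = √(136.62337 + 22.58578) = 12.618 km
3–7: √((0.049·111.32)² + (0.030·105.61)²) = √(29.75353 + 10.03812) = 6.308 km
4–5: √((0.119·111.32)² + (0.085·105.61)²) = √(175.48513 + 80.58384) = 16.002 km
4–6: √((0.078·111.32)² + (-0.021·105.61)²) = √(75.39379 + 4.91868) = 8.962 km
4–7: √((0.022·111.32)² + (0.054·105.61)²) = √(5.99780 + 32.52352) = 6.207 km
5–6: √((-0.041·111.32)² + (-0.106·105.61)²) = √(20.83119 + 125.32041) = 12.089 km
5–7: √((-0.097·111.32)² + (-0.031·105.61)²) = √(116.59767 + 10.71849) = 11.283 km
6–7: √((-0.056·111.32)² + (0.075·105.61)²) = √(38.86176 + 62.73828) = 10.080 km
Closest pair: 2–3 at 1.616 km.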